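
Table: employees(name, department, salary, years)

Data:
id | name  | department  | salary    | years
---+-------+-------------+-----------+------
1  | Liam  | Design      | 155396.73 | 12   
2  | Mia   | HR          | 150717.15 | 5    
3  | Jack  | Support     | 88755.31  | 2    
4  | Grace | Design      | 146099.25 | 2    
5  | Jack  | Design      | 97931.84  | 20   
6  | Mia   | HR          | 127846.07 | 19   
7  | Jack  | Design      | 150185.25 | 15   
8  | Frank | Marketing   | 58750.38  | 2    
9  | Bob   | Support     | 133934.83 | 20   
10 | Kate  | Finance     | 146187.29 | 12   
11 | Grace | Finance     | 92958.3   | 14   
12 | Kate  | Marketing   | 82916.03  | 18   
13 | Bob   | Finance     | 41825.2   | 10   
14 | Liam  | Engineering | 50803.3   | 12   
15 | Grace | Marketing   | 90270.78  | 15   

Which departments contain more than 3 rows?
SELECT department, COUNT(*) as cnt
FROM employees
GROUP BY department
HAVING COUNT(*) > 3

Result:
  Design: 4

Note: HAVING filters groups after aggregation, WHERE filters rows before.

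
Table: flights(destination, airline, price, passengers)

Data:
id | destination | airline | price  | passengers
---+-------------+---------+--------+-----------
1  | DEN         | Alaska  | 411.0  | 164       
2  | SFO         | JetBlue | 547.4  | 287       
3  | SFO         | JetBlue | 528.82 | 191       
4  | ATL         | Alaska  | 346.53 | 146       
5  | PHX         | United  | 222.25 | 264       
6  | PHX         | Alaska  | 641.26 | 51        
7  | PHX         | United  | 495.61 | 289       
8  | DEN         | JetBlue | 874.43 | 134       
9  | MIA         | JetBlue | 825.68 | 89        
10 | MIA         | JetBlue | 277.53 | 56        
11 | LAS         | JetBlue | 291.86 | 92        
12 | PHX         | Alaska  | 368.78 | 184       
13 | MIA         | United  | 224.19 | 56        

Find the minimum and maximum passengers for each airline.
SELECT airline, MIN(passengers), MAX(passengers)
FROM flights
GROUP BY airline

Result:
  Alaska: min=51, max=184
  JetBlue: min=56, max=287
  United: min=56, max=289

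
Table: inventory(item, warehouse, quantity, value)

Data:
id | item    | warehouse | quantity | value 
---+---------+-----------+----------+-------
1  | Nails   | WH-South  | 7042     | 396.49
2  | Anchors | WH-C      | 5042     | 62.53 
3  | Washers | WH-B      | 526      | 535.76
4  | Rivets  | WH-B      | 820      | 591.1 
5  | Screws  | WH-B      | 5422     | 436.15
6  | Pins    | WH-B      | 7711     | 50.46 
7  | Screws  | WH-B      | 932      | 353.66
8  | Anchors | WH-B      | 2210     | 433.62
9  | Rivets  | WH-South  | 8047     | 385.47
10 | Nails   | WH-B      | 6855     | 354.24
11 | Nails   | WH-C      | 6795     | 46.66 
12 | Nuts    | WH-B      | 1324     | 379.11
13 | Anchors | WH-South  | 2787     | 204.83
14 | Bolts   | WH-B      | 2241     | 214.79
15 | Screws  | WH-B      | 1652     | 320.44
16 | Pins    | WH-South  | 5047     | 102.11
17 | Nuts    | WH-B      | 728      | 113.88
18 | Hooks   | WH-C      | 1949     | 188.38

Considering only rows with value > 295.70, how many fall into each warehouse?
SELECT warehouse, COUNT(*)
FROM inventory
WHERE value > 295.70
GROUP BY warehouse

Note: WHERE filters rows before grouping.

Result:
  WH-B: 8
  WH-South: 2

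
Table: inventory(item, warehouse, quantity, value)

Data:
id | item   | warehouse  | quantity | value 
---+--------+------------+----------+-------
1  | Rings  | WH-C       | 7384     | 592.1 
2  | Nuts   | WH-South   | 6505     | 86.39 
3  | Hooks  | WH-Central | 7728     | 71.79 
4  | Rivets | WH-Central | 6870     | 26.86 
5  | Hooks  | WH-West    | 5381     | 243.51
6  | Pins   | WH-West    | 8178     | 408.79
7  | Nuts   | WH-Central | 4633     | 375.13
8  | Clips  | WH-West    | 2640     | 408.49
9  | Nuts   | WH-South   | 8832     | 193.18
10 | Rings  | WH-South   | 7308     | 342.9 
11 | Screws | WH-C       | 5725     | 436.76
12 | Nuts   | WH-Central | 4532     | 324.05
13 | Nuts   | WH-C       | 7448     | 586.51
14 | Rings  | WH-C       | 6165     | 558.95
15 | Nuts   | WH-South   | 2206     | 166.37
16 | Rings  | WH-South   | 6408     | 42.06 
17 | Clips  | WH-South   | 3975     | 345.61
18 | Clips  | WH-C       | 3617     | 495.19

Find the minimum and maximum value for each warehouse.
SELECT warehouse, MIN(value), MAX(value)
FROM inventory
GROUP BY warehouse

Result:
  WH-C: min=436.76, max=592.10
  WH-Central: min=26.86, max=375.13
  WH-South: min=42.06, max=345.61
  WH-West: min=243.51, max=408.79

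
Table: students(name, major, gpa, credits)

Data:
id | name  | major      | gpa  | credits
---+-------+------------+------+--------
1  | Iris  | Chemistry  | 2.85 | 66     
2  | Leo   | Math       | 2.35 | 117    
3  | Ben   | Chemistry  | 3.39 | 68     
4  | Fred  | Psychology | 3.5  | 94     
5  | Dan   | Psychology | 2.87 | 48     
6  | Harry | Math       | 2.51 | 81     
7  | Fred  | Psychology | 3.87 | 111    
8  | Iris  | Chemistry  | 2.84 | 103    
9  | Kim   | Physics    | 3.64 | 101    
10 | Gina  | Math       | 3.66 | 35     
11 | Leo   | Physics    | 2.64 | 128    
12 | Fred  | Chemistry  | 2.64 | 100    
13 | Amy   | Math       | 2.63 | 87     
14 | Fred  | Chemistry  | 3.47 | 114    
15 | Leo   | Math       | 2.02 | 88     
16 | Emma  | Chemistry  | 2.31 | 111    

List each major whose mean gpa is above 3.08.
SELECT major, AVG(gpa)
FROM students
GROUP BY major
HAVING AVG(gpa) > 3.08

Result:
  Physics: avg=3.14
  Psychology: avg=3.41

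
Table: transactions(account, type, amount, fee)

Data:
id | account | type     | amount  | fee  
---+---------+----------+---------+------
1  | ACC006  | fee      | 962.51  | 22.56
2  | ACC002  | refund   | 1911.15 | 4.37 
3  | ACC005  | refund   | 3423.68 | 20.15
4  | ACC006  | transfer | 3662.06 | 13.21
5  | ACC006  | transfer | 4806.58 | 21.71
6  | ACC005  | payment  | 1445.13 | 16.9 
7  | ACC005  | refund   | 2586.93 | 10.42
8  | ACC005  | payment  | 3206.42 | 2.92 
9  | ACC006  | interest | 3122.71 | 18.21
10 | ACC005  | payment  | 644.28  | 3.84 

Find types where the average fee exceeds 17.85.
SELECT type, AVG(fee)
FROM transactions
GROUP BY type
HAVING AVG(fee) > 17.85

Result:
  fee: avg=22.56
  interest: avg=18.21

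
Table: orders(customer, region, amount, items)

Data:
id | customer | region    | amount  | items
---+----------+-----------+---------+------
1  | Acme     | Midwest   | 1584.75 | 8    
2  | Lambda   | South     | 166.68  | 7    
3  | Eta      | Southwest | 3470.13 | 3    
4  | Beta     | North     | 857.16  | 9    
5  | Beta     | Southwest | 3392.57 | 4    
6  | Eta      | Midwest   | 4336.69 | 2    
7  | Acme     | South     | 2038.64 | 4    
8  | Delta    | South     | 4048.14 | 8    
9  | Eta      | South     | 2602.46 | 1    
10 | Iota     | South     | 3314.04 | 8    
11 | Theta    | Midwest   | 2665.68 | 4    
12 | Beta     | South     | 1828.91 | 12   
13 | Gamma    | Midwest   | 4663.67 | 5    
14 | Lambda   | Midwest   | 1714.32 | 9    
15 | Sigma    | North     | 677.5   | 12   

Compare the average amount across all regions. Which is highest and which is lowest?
SELECT region, AVG(amount)
FROM orders
GROUP BY region
ORDER BY AVG(amount)

All groups:
  North: 767.33
  South: 2333.15
  Midwest: 2993.02
  Southwest: 3431.35

Highest: Southwest (3431.35)
Lowest: North (767.33)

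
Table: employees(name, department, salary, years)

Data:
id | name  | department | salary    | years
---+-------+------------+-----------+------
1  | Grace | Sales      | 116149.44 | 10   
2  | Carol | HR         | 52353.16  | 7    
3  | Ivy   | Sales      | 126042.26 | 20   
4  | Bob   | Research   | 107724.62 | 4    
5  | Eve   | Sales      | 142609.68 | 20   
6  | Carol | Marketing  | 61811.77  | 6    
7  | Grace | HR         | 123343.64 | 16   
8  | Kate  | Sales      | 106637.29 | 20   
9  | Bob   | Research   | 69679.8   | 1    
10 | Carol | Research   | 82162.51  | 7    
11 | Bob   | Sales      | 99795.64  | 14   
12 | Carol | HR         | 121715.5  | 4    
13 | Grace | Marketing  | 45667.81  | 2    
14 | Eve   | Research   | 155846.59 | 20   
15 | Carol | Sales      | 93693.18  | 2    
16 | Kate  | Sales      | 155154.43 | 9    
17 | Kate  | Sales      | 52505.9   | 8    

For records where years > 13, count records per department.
SELECT department, COUNT(*)
FROM employees
WHERE years > 13
GROUP BY department

Note: WHERE filters rows before grouping.

Result:
  HR: 1
  Research: 1
  Sales: 4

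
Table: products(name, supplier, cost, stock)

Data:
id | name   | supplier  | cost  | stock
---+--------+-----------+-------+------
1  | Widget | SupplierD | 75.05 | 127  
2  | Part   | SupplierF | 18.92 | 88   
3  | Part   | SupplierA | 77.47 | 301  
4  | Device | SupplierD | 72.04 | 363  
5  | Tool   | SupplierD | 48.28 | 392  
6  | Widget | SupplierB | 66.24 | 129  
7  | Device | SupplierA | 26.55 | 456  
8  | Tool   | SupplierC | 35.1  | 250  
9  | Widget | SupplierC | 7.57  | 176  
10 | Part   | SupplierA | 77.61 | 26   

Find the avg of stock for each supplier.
SELECT supplier, AVG(stock) as result
FROM products
GROUP BY supplier

Result:
  SupplierA: 261.00
  SupplierB: 129.00
  SupplierC: 213.00
  SupplierD: 294.00
  SupplierF: 88.00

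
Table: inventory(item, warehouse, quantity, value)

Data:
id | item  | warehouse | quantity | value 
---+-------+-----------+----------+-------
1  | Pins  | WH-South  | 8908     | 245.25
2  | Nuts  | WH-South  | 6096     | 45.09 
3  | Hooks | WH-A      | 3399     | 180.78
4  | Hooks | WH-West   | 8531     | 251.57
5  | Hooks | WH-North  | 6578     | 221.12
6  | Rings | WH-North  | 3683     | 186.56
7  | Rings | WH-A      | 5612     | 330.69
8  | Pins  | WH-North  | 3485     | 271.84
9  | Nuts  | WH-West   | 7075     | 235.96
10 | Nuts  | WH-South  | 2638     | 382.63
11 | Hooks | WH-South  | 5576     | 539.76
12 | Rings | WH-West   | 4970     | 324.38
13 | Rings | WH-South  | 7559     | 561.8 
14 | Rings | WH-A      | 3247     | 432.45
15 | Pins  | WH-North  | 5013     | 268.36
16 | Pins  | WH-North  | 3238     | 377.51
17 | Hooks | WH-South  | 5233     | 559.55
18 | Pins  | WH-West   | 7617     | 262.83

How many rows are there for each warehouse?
SELECT warehouse, COUNT(*) as count
FROM inventory
GROUP BY warehouse

Result:
  WH-A: 3
  WH-North: 5
  WH-South: 6
  WH-West: 4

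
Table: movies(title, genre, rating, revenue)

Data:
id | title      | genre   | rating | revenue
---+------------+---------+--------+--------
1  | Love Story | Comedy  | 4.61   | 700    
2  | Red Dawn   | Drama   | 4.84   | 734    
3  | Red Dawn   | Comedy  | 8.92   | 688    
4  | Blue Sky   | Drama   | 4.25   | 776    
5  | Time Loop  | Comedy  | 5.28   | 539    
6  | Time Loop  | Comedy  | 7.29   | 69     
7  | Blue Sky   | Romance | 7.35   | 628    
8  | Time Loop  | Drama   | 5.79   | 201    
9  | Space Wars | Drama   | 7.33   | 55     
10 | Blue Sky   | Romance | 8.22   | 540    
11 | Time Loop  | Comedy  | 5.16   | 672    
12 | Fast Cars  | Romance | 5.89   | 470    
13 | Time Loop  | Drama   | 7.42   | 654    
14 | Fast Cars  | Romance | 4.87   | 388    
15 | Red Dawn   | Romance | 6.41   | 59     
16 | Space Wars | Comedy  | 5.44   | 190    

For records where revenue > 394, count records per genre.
SELECT genre, COUNT(*)
FROM movies
WHERE revenue > 394
GROUP BY genre

Note: WHERE filters rows before grouping.

Result:
  Comedy: 4
  Drama: 3
  Romance: 3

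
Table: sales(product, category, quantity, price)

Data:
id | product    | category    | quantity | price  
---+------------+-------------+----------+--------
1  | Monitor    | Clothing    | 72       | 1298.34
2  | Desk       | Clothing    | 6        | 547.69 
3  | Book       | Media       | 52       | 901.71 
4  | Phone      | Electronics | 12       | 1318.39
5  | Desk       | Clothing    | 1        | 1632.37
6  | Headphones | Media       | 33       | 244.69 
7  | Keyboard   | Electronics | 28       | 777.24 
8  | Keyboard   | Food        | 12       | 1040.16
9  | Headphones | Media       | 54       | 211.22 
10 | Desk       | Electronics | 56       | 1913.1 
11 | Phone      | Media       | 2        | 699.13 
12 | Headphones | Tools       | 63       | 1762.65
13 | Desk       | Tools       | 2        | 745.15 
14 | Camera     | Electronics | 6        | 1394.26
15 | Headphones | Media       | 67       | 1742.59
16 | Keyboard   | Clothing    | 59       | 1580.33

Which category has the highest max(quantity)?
SELECT category, MAX(quantity) as val
FROM sales
GROUP BY category
ORDER BY val DESC
LIMIT 1

Result: Clothing with max(quantity) = 72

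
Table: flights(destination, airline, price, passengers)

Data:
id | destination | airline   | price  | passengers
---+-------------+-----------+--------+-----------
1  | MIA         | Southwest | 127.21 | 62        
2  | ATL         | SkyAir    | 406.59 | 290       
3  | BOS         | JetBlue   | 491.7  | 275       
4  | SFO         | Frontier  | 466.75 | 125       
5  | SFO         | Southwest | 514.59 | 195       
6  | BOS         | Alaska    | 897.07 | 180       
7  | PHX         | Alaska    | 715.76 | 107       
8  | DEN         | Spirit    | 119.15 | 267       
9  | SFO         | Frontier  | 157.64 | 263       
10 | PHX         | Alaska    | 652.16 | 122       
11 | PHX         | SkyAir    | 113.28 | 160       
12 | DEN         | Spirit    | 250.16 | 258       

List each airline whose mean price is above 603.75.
SELECT airline, AVG(price)
FROM flights
GROUP BY airline
HAVING AVG(price) > 603.75

Result:
  Alaska: avg=755.00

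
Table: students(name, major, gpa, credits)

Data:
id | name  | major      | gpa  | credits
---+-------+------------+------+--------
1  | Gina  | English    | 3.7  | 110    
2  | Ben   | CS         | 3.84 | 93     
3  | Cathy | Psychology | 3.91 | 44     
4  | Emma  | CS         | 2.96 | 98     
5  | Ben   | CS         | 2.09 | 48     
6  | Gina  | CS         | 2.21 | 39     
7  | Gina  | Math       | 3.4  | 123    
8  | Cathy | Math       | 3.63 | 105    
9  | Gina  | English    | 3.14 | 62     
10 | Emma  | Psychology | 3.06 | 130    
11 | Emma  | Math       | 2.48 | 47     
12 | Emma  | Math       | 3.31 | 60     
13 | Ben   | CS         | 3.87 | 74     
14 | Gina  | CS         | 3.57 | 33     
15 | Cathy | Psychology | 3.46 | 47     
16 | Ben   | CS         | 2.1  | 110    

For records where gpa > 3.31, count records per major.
SELECT major, COUNT(*)
FROM students
WHERE gpa > 3.31
GROUP BY major

Note: WHERE filters rows before grouping.

Result:
  CS: 3
  English: 1
  Math: 2
  Psychology: 2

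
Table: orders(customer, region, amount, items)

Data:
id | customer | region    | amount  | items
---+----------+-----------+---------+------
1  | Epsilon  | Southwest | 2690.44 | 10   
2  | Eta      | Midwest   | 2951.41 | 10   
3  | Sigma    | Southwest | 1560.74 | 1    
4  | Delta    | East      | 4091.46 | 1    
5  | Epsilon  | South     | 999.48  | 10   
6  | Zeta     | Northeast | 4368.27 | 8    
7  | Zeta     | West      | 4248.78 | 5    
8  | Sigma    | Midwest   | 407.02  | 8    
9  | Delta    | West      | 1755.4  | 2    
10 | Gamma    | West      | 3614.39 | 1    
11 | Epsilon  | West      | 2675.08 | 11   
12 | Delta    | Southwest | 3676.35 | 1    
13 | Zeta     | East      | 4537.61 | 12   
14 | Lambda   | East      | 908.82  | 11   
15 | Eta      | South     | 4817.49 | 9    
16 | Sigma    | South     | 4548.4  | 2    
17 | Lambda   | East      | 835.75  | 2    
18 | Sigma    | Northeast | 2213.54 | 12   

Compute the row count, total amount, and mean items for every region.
SELECT region,
       COUNT(*) as cnt,
       SUM(amount) as total_amount,
       AVG(items) as avg_items
FROM orders
GROUP BY region

Result:
  East: 4 records, 10373.64 total amount, 6.50 avg items
  Midwest: 2 records, 3358.43 total amount, 9.00 avg items
  Northeast: 2 records, 6581.81 total amount, 10.00 avg items
  South: 3 records, 10365.37 total amount, 7.00 avg items
  Southwest: 3 records, 7927.53 total amount, 4.00 avg items
  West: 4 records, 12293.65 total amount, 4.75 avg items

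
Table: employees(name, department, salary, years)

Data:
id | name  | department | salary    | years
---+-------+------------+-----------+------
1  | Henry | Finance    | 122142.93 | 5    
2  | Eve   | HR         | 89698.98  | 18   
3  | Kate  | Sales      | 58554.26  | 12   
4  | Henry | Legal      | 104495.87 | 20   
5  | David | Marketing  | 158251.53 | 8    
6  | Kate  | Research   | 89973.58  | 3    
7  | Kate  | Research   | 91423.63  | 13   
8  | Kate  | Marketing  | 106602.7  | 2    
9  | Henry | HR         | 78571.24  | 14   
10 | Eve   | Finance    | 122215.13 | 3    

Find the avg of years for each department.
SELECT department, AVG(years) as result
FROM employees
GROUP BY department

Result:
  Finance: 4.00
  HR: 16.00
  Legal: 20.00
  Marketing: 5.00
  Research: 8.00
  Sales: 12.00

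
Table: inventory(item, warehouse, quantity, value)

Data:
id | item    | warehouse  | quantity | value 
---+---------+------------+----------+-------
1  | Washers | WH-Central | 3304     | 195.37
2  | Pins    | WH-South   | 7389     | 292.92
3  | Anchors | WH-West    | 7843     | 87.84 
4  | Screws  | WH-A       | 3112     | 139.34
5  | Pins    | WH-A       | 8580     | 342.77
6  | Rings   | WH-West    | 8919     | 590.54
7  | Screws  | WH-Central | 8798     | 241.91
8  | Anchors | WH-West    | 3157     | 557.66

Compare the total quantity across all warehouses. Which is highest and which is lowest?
SELECT warehouse, SUM(quantity)
FROM inventory
GROUP BY warehouse
ORDER BY SUM(quantity)

All groups:
  WH-South: 7389
  WH-A: 11692
  WH-Central: 12102
  WH-West: 19919

Highest: WH-West (19919)
Lowest: WH-South (7389)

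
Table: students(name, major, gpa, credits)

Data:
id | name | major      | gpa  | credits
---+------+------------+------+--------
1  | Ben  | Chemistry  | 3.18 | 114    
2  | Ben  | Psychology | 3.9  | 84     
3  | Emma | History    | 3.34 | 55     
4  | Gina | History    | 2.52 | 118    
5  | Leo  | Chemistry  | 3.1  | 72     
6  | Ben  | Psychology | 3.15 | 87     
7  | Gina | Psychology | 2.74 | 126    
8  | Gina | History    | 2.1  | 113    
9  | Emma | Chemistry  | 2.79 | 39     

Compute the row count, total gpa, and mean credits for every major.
SELECT major,
       COUNT(*) as cnt,
       SUM(gpa) as total_gpa,
       AVG(credits) as avg_credits
FROM students
GROUP BY major

Result:
  Chemistry: 3 records, 9.07 total gpa, 75.00 avg credits
  History: 3 records, 7.96 total gpa, 95.33 avg credits
  Psychology: 3 records, 9.79 total gpa, 99.00 avg credits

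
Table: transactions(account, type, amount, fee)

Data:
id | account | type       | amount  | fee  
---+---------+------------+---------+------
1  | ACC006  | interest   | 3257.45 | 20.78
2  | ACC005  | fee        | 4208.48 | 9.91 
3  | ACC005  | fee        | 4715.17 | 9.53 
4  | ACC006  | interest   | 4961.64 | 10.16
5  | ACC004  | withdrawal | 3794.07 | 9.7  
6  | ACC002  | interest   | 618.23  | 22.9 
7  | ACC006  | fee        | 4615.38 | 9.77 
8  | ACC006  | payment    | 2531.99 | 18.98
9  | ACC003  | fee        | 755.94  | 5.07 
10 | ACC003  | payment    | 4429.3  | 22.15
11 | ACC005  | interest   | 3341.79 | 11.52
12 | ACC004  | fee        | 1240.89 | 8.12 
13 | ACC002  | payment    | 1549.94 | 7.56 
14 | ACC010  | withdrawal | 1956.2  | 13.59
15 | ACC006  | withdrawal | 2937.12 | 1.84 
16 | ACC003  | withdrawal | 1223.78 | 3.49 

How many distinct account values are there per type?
SELECT type, COUNT(DISTINCT account)
FROM transactions
GROUP BY type

Result:
  fee: 4 distinct
  interest: 3 distinct
  payment: 3 distinct
  withdrawal: 4 distinct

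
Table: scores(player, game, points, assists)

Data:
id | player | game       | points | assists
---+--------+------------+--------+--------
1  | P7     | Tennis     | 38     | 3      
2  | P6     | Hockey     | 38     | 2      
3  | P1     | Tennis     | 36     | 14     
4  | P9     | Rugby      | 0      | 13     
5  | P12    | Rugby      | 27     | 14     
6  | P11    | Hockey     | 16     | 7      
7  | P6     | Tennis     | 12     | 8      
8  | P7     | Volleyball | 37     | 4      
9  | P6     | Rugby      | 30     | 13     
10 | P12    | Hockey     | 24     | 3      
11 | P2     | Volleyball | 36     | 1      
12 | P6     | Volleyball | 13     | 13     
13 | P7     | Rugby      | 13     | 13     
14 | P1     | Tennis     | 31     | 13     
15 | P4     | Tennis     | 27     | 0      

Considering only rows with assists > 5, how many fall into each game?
SELECT game, COUNT(*)
FROM scores
WHERE assists > 5
GROUP BY game

Note: WHERE filters rows before grouping.

Result:
  Hockey: 1
  Rugby: 4
  Tennis: 3
  Volleyball: 1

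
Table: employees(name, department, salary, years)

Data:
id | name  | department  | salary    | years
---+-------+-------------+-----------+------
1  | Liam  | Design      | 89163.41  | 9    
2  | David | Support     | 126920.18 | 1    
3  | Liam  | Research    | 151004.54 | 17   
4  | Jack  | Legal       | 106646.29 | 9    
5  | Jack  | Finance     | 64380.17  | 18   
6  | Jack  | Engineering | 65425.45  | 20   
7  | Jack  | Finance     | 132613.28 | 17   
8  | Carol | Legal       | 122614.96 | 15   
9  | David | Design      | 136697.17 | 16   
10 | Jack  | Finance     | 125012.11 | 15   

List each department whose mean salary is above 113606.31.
SELECT department, AVG(salary)
FROM employees
GROUP BY department
HAVING AVG(salary) > 113606.31

Result:
  Legal: avg=114630.63
  Research: avg=151004.54
  Support: avg=126920.18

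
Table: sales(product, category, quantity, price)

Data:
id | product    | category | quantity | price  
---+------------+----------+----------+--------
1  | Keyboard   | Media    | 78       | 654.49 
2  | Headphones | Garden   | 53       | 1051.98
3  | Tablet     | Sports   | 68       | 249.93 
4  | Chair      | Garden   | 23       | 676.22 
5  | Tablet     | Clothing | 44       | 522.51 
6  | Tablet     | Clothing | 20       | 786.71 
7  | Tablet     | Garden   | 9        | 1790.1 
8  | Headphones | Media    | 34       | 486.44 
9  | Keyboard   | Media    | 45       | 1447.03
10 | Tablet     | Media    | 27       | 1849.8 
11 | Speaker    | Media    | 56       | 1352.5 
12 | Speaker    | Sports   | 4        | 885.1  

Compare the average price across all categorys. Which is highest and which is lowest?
SELECT category, AVG(price)
FROM sales
GROUP BY category
ORDER BY AVG(price)

All groups:
  Sports: 567.52
  Clothing: 654.61
  Media: 1158.05
  Garden: 1172.77

Highest: Garden (1172.77)
Lowest: Sports (567.52)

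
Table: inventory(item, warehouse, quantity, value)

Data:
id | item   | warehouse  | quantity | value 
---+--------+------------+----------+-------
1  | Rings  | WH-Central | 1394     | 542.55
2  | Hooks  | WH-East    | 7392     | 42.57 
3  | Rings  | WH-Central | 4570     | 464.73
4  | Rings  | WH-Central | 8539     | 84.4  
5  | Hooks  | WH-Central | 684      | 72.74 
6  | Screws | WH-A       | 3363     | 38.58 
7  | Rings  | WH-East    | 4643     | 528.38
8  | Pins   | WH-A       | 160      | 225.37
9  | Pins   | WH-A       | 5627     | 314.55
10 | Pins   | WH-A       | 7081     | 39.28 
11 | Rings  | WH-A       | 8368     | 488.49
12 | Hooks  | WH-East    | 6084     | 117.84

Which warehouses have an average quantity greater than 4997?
SELECT warehouse, AVG(quantity)
FROM inventory
GROUP BY warehouse
HAVING AVG(quantity) > 4997

Result:
  WH-East: avg=6039.67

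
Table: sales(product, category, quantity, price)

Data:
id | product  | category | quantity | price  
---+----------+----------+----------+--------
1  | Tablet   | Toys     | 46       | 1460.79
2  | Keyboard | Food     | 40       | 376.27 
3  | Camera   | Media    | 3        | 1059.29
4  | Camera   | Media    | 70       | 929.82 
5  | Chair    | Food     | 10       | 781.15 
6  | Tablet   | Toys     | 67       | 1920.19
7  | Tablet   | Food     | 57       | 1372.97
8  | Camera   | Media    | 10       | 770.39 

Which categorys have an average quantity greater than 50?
SELECT category, AVG(quantity)
FROM sales
GROUP BY category
HAVING AVG(quantity) > 50

Result:
  Toys: avg=56.50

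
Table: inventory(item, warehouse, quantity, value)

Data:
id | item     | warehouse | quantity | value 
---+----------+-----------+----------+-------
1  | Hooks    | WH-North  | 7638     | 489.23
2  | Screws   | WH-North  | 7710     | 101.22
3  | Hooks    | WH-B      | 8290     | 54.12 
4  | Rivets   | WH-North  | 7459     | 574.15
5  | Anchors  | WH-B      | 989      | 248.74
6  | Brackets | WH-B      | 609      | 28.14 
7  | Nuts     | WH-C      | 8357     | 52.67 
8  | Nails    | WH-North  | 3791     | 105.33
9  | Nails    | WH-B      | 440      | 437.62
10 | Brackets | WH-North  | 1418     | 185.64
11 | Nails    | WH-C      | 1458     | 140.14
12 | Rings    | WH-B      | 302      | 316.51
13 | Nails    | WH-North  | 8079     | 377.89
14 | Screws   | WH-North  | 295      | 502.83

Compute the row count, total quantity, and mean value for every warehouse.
SELECT warehouse,
       COUNT(*) as cnt,
       SUM(quantity) as total_quantity,
       AVG(value) as avg_value
FROM inventory
GROUP BY warehouse

Result:
  WH-B: 5 records, 10630 total quantity, 217.03 avg value
  WH-C: 2 records, 9815 total quantity, 96.41 avg value
  WH-North: 7 records, 36390 total quantity, 333.76 avg value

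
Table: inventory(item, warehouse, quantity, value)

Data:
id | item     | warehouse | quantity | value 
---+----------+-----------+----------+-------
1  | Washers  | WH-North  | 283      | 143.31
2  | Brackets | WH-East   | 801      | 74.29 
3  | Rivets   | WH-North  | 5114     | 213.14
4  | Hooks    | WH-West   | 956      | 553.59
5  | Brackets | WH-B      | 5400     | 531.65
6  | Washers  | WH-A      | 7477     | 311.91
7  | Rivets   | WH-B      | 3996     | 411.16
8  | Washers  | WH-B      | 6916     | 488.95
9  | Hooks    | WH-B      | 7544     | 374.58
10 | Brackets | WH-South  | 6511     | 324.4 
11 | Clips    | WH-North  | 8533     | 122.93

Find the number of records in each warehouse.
SELECT warehouse, COUNT(*) as count
FROM inventory
GROUP BY warehouse

Result:
  WH-A: 1
  WH-B: 4
  WH-East: 1
  WH-North: 3
  WH-South: 1
  WH-West: 1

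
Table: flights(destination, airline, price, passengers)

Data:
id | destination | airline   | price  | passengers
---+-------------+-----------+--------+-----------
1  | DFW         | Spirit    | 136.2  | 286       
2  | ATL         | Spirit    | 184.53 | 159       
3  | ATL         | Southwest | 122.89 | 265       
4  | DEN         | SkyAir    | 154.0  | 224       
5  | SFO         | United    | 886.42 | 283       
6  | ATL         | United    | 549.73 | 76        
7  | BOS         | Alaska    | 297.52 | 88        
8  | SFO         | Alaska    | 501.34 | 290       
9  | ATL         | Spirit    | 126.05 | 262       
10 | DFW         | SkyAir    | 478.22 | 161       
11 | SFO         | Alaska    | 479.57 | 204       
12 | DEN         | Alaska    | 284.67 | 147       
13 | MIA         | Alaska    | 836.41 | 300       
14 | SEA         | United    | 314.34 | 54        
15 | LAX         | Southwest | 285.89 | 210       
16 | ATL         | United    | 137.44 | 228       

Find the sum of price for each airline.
SELECT airline, SUM(price) as result
FROM flights
GROUP BY airline

Result:
  Alaska: 2399.51
  SkyAir: 632.22
  Southwest: 408.78
  Spirit: 446.78
  United: 1887.93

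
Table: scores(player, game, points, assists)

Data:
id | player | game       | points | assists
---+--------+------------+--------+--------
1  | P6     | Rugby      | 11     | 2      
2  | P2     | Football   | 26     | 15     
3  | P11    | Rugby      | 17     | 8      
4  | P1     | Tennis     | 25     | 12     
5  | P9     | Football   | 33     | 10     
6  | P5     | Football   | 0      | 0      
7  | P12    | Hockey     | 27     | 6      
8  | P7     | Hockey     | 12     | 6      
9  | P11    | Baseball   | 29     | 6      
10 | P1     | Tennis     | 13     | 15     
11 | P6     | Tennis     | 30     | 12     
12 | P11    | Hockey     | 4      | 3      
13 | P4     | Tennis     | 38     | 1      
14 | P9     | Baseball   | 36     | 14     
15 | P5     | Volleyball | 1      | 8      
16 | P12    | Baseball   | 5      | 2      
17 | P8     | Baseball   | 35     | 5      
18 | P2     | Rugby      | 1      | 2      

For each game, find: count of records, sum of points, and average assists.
SELECT game,
       COUNT(*) as cnt,
       SUM(points) as total_points,
       AVG(assists) as avg_assists
FROM scores
GROUP BY game

Result:
  Baseball: 4 records, 105 total points, 6.75 avg assists
  Football: 3 records, 59 total points, 8.33 avg assists
  Hockey: 3 records, 43 total points, 5.00 avg assists
  Rugby: 3 records, 29 total points, 4.00 avg assists
  Tennis: 4 records, 106 total points, 10.00 avg assists
  Volleyball: 1 records, 1 total points, 8.00 avg assists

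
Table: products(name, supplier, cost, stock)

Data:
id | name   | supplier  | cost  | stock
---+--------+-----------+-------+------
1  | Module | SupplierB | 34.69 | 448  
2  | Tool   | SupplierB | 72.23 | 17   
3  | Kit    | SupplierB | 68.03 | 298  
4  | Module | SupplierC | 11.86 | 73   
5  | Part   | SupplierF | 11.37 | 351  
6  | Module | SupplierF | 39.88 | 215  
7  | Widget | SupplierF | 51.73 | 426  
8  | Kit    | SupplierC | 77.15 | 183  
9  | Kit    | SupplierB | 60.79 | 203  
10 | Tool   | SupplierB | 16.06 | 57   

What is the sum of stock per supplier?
SELECT supplier, SUM(stock) as result
FROM products
GROUP BY supplier

Result:
  SupplierB: 1023
  SupplierC: 256
  SupplierF: 992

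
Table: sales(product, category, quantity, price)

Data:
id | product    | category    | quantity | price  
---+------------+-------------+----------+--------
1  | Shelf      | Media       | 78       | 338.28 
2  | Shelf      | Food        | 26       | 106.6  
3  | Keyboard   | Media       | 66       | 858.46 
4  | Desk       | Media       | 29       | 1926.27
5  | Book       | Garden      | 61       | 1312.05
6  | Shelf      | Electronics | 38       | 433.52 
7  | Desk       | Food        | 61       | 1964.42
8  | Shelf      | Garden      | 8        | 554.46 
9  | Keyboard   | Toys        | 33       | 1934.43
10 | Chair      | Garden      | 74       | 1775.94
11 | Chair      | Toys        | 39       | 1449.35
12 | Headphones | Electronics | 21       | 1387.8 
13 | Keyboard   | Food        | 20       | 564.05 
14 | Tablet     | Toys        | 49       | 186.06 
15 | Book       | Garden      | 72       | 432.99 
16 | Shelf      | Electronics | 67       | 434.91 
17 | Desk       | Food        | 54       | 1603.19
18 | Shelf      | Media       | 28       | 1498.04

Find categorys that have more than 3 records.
SELECT category, COUNT(*) as cnt
FROM sales
GROUP BY category
HAVING COUNT(*) > 3

Result:
  Food: 4
  Garden: 4
  Media: 4

Note: HAVING filters groups after aggregation, WHERE filters rows before.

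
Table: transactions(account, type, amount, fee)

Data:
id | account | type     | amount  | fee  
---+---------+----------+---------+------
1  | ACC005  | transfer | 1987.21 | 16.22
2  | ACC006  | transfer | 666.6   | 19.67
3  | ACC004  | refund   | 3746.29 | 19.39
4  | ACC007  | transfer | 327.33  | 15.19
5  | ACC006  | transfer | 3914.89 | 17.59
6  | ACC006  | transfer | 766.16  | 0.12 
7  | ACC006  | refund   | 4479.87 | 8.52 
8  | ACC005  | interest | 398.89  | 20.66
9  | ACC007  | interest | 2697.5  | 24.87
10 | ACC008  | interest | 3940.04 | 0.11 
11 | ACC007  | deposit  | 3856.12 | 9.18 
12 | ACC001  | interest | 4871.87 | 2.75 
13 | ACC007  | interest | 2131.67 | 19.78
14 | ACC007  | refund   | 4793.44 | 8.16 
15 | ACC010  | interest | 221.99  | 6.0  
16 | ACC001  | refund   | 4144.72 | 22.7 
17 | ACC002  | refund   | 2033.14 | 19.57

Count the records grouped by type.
SELECT type, COUNT(*) as count
FROM transactions
GROUP BY type

Result:
  deposit: 1
  interest: 6
  refund: 5
  transfer: 5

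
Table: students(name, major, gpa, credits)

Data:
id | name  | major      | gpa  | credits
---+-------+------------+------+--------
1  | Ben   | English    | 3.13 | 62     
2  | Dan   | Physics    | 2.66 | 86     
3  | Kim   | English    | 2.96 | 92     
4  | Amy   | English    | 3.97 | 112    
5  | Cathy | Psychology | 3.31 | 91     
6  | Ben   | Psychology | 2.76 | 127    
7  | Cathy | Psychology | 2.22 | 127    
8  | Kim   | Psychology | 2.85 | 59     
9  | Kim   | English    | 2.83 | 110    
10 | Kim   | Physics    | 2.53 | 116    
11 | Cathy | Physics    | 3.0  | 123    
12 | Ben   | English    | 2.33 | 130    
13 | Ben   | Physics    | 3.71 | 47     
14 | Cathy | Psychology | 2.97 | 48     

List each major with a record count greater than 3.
SELECT major, COUNT(*) as cnt
FROM students
GROUP BY major
HAVING COUNT(*) > 3

Result:
  English: 5
  Physics: 4
  Psychology: 5

Note: HAVING filters groups after aggregation, WHERE filters rows before.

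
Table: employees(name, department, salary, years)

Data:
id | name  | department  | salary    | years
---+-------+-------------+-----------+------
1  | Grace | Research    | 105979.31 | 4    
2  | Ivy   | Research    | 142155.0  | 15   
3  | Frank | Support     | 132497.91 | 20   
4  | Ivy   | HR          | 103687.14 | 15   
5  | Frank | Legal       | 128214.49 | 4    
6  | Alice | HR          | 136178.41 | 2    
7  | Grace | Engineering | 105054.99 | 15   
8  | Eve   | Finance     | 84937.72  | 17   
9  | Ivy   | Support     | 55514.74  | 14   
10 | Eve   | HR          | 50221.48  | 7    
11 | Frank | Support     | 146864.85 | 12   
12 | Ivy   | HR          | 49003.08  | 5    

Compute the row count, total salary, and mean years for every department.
SELECT department,
       COUNT(*) as cnt,
       SUM(salary) as total_salary,
       AVG(years) as avg_years
FROM employees
GROUP BY department

Result:
  Engineering: 1 records, 105054.99 total salary, 15.00 avg years
  Finance: 1 records, 84937.72 total salary, 17.00 avg years
  HR: 4 records, 339090.11 total salary, 7.25 avg years
  Legal: 1 records, 128214.49 total salary, 4.00 avg years
  Research: 2 records, 248134.31 total salary, 9.50 avg years
  Support: 3 records, 334877.50 total salary, 15.33 avg years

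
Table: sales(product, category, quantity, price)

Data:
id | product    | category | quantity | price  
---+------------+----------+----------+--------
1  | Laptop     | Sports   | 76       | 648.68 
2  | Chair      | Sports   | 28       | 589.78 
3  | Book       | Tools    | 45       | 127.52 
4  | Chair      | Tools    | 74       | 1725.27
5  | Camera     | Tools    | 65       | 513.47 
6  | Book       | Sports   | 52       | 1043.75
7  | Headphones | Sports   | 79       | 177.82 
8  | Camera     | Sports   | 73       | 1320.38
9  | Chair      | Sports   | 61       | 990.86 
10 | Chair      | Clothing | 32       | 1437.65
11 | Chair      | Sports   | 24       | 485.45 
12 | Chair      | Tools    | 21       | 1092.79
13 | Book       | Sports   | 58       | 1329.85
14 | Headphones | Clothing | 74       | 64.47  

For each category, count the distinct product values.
SELECT category, COUNT(DISTINCT product)
FROM sales
GROUP BY category

Result:
  Clothing: 2 distinct
  Sports: 5 distinct
  Tools: 3 distinct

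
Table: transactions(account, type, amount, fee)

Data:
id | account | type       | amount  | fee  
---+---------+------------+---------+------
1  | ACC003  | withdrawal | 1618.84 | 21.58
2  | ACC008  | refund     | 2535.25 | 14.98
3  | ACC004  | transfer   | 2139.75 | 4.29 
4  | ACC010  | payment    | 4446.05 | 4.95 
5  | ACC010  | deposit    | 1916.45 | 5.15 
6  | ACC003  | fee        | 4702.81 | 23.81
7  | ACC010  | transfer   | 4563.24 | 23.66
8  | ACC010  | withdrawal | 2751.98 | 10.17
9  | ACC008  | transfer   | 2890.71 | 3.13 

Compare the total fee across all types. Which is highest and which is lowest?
SELECT type, SUM(fee)
FROM transactions
GROUP BY type
ORDER BY SUM(fee)

All groups:
  payment: 4.95
  deposit: 5.15
  refund: 14.98
  fee: 23.81
  transfer: 31.08
  withdrawal: 31.75

Highest: withdrawal (31.75)
Lowest: payment (4.95)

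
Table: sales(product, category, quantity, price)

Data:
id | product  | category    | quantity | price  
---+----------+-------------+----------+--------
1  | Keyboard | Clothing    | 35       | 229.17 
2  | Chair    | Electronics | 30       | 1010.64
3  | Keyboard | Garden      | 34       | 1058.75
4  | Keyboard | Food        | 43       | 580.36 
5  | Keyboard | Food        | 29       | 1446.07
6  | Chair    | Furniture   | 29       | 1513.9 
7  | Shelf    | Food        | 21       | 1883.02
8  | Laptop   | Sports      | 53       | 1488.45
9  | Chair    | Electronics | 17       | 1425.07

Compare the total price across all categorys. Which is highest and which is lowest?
SELECT category, SUM(price)
FROM sales
GROUP BY category
ORDER BY SUM(price)

All groups:
  Clothing: 229.17
  Garden: 1058.75
  Sports: 1488.45
  Furniture: 1513.90
  Electronics: 2435.71
  Food: 3909.45

Highest: Food (3909.45)
Lowest: Clothing (229.17)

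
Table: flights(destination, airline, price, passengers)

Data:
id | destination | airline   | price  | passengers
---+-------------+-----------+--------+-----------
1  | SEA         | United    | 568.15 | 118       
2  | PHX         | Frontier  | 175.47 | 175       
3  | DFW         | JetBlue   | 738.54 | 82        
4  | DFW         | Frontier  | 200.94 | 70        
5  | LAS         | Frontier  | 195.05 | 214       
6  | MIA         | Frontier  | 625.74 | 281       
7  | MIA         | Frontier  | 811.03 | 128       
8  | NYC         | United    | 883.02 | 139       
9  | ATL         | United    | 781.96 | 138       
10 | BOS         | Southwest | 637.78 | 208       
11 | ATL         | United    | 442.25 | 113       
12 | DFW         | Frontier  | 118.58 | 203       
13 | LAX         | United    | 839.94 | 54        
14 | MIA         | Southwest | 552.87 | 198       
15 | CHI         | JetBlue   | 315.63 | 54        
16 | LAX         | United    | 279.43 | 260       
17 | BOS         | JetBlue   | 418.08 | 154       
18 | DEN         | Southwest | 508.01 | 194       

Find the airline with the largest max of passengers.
SELECT airline, MAX(passengers) as val
FROM flights
GROUP BY airline
ORDER BY val DESC
LIMIT 1

Result: Frontier with max(passengers) = 281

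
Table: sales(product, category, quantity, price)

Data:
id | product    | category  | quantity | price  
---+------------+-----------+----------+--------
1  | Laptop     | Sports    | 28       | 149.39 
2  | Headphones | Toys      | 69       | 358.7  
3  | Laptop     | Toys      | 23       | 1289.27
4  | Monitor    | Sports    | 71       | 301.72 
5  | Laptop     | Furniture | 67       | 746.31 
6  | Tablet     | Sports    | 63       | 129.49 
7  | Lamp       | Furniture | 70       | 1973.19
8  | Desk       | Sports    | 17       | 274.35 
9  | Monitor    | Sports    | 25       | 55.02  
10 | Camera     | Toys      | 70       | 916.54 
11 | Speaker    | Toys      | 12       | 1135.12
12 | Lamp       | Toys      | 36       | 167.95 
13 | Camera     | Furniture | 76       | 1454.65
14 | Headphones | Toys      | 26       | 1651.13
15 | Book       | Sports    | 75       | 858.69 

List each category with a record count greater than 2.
SELECT category, COUNT(*) as cnt
FROM sales
GROUP BY category
HAVING COUNT(*) > 2

Result:
  Furniture: 3
  Sports: 6
  Toys: 6

Note: HAVING filters groups after aggregation, WHERE filters rows before.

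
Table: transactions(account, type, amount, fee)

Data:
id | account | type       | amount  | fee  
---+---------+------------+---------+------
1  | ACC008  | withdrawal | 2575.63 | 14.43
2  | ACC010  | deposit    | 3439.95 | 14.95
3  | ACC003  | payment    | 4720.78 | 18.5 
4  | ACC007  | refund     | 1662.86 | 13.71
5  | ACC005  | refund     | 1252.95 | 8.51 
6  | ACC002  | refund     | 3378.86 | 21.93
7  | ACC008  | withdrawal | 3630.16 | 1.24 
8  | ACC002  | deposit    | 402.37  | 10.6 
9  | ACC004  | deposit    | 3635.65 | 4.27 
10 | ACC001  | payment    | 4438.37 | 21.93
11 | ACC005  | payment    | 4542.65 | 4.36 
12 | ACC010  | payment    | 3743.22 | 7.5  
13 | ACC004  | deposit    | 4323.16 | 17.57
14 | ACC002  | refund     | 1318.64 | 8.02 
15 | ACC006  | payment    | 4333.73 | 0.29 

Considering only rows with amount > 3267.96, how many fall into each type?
SELECT type, COUNT(*)
FROM transactions
WHERE amount > 3267.96
GROUP BY type

Note: WHERE filters rows before grouping.

Result:
  deposit: 3
  payment: 5
  refund: 1
  withdrawal: 1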